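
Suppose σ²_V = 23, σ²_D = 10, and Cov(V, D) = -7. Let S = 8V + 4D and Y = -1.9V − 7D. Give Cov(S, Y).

By bilinearity, Cov(S, Y) = ac·σ²_V + bd·σ²_D + (ad+bc)·Cov(V, D), with a=8, b=4, c=-1.9, d=-7.
ac·σ²_V = 8·(-1.9)·23 = -349.6
bd·σ²_D = 4·(-7)·10 = -280
(ad+bc)·Cov(V, D) = (-63.6)·(-7) = 445.2
Cov(S, Y) = -349.6 + (-280) + 445.2 = -184.4.

Cov(S, Y) = -184.4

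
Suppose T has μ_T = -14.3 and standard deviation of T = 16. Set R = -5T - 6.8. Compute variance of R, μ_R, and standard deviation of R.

R = -5T - 6.8 is linear with a = -5, b = -6.8.
variance of T = 16² = 256.
variance of R = a²·variance of T = (-5)²·256 = 6400 (the additive constant -6.8 does not affect variance).
μ_R = a·μ_T + b = (-5)·(-14.3) + (-6.8) = 64.7.
standard deviation of R = |a|·standard deviation of T = |-5|·16 = 80.

variance of R = 6400, μ_R = 64.7, standard deviation of R = 80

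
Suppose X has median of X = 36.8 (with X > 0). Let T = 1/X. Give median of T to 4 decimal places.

median of T = 0.0272

1/X is monotone on this domain, so median of T = 1/(36.8) ≈ 0.0272.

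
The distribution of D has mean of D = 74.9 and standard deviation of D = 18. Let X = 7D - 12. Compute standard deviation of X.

X = 7D - 12 is linear with a = 7, b = -12.
standard deviation of X = |a|·standard deviation of D = |7|·18 = 126.

standard deviation of X = 126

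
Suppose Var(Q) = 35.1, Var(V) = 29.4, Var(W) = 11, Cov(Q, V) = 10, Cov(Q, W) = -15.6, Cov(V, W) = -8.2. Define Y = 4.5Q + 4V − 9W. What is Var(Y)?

Var(Y) = 4286.175

Var(Y) = a²·Var(Q) + b²·Var(V) + c²·Var(W) + 2ab·Cov(Q, V) + 2ac·Cov(Q, W) + 2bc·Cov(V, W), with a = 4.5, b = 4, c = -9.
= 710.775 + 470.4 + 891 + 360 + 1263.6 + 590.4
= 4286.175.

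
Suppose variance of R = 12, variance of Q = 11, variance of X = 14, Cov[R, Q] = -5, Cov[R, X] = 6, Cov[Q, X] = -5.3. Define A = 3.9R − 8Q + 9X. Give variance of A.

variance of A = a²·variance of R + b²·variance of Q + c²·variance of X + 2ab·Cov[R, Q] + 2ac·Cov[R, X] + 2bc·Cov[Q, X], with a = 3.9, b = -8, c = 9.
= 182.52 + 704 + 1134 + 312 + 421.2 + 763.2
= 3516.92.

variance of A = 3516.92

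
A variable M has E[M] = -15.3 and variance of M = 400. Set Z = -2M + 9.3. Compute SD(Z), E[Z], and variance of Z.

Z = -2M + 9.3 is linear with a = -2, b = 9.3.
SD(M) = √400 = 20.
SD(Z) = |a|·SD(M) = |-2|·20 = 40.
E[Z] = a·E[M] + b = (-2)·(-15.3) + 9.3 = 39.9.
variance of Z = a²·variance of M = (-2)²·400 = 1600 (the additive constant 9.3 does not affect variance).

SD(Z) = 40, E[Z] = 39.9, variance of Z = 1600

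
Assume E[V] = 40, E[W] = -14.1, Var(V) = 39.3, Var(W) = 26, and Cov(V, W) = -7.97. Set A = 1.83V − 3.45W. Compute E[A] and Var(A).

E[A] = 121.845, Var(A) = 541.71396

E[A] = 1.83·E[V] + (-3.45)·E[W] = 1.83·40 + (-3.45)·(-14.1) = 121.845.
Var(A) = a²·Var(V) + b²·Var(W) + 2ab·Cov(V, W) with a = 1.83, b = -3.45.
= 1.83²·39.3 + (-3.45)²·26 + 2·1.83·(-3.45)·(-7.97)
= 131.61177 + 309.465 + 100.63719 = 541.71396.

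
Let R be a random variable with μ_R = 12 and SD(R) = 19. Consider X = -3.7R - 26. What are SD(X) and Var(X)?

X = -3.7R - 26 is linear with a = -3.7, b = -26.
SD(X) = |a|·SD(R) = |-3.7|·19 = 70.3.
Var(R) = 19² = 361.
Var(X) = a²·Var(R) = (-3.7)²·361 = 4942.09 (the additive constant -26 does not affect variance).

SD(X) = 70.3, Var(X) = 4942.09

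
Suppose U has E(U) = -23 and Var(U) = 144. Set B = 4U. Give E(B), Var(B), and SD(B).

E(B) = -92, Var(B) = 2304, SD(B) = 48

B = 4U is linear with a = 4, b = 0.
E(B) = a·E(U) + b = 4·(-23) = -92.
Var(B) = a²·Var(U) = 4²·144 = 2304.
SD(U) = √144 = 12.
SD(B) = |a|·SD(U) = |4|·12 = 48.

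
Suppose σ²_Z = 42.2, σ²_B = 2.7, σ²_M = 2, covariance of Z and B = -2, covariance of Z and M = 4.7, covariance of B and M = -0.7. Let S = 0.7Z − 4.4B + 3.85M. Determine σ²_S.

σ²_S = 163.964

σ²_S = a²·σ²_Z + b²·σ²_B + c²·σ²_M + 2ab·covariance of Z and B + 2ac·covariance of Z and M + 2bc·covariance of B and M, with a = 0.7, b = -4.4, c = 3.85.
= 20.678 + 52.272 + 29.645 + 12.32 + 25.333 + 23.716
= 163.964.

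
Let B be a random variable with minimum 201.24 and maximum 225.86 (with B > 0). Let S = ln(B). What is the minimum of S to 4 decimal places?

ln(B) is increasing on this domain, so min(S) comes from min(B) = 201.24: min(S) = ln(201.24) ≈ 5.3045.

min(S) = 5.3045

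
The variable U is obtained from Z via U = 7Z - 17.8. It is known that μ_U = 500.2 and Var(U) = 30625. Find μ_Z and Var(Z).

μ_Z = 74, Var(Z) = 625

From U = 7Z - 17.8: μ_U = a·μ_Z + b, so μ_Z = (μ_U − b)/a = (500.2 − (-17.8))/7 = 74.
Var(U) = a²·Var(Z), so Var(Z) = 30625/7² = 625.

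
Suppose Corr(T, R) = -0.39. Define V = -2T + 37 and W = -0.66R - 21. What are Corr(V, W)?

Linear rescalings preserve correlation up to sign; here the slopes -2 and -0.66 have the same sign, so Corr(V, W) = Corr(T, R) = -0.39.

Corr(V, W) = -0.39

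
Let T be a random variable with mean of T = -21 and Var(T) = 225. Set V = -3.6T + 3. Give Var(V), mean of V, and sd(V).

V = -3.6T + 3 is linear with a = -3.6, b = 3.
Var(V) = a²·Var(T) = (-3.6)²·225 = 2916 (the additive constant 3 does not affect variance).
mean of V = a·mean of T + b = (-3.6)·(-21) + 3 = 78.6.
sd(T) = √225 = 15.
sd(V) = |a|·sd(T) = |-3.6|·15 = 54.

Var(V) = 2916, mean of V = 78.6, sd(V) = 54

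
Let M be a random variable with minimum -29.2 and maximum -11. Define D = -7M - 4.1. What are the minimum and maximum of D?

a = -7 < 0, so order reverses: min(D) = a·max(M)+b = (-7)·(-11) + (-4.1) = 72.9; max(D) = a·min(M)+b = (-7)·(-29.2) + (-4.1) = 200.3.

min(D) = 72.9, max(D) = 200.3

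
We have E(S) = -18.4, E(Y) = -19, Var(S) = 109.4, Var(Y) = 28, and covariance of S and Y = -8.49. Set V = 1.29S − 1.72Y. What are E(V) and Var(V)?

E(V) = 8.944, Var(V) = 302.562964

E(V) = 1.29·E(S) + (-1.72)·E(Y) = 1.29·(-18.4) + (-1.72)·(-19) = 8.944.
Var(V) = a²·Var(S) + b²·Var(Y) + 2ab·covariance of S and Y with a = 1.29, b = -1.72.
= 1.29²·109.4 + (-1.72)²·28 + 2·1.29·(-1.72)·(-8.49)
= 182.05254 + 82.8352 + 37.675224 = 302.562964.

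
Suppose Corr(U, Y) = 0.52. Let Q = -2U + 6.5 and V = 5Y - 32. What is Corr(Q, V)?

Corr(Q, V) = -0.52

Linear rescalings preserve |correlation|; the slopes -2 and 5 have opposite signs, so the correlation flips sign: Corr(Q, V) = −Corr(U, Y) = -0.52.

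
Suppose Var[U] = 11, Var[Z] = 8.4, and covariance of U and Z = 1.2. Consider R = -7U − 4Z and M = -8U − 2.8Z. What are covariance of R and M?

covariance of R and M = 772

By bilinearity, covariance of R and M = ac·Var[U] + bd·Var[Z] + (ad+bc)·covariance of U and Z, with a=-7, b=-4, c=-8, d=-2.8.
ac·Var[U] = (-7)·(-8)·11 = 616
bd·Var[Z] = (-4)·(-2.8)·8.4 = 94.08
(ad+bc)·covariance of U and Z = (51.6)·1.2 = 61.92
covariance of R and M = 616 + 94.08 + 61.92 = 772.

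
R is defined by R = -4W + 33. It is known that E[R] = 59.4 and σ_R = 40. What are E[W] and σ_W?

From R = -4W + 33: E[R] = a·E[W] + b, so E[W] = (E[R] − b)/a = (59.4 − 33)/(-4) = -6.6.
σ_R = |a|·σ_W, so σ_W = 40/|-4| = 10.

E[W] = -6.6, σ_W = 10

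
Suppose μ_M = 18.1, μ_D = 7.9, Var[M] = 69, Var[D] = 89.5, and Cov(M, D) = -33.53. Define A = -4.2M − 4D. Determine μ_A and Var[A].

μ_A = (-4.2)·μ_M + (-4)·μ_D = (-4.2)·18.1 + (-4)·7.9 = -107.62.
Var[A] = a²·Var[M] + b²·Var[D] + 2ab·Cov(M, D) with a = -4.2, b = -4.
= (-4.2)²·69 + (-4)²·89.5 + 2·(-4.2)·(-4)·(-33.53)
= 1217.16 + 1432 + (-1126.608) = 1522.552.

μ_A = -107.62, Var[A] = 1522.552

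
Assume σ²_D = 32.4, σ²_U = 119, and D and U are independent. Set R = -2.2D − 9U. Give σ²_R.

σ²_R = 9795.816

σ²_R = a²·σ²_D + b²·σ²_U + 2ab·Cov[D, U] with a = -2.2, b = -9.
Independence gives Cov[D, U] = 0.
= (-2.2)²·32.4 + (-9)²·119 + 2·(-2.2)·(-9)·0
= 156.816 + 9639 + 0 = 9795.816.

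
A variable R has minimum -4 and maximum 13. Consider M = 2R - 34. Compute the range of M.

Range(M) = 34

Range of R = 13 − (-4) = 17.
Range(M) = |a|·Range(R) = |2|·17 = 34.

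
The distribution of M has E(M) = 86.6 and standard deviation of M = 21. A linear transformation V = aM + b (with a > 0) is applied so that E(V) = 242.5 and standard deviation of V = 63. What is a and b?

a = 3, b = -17.3

standard deviation of V = a·standard deviation of M (a > 0), so a = 63/21 = 3.
E(V) = a·E(M) + b, so b = 242.5 − 3·86.6 = -17.3.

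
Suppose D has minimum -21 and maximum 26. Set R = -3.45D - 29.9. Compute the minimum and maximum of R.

a = -3.45 < 0, so order reverses: min(R) = a·max(D)+b = (-3.45)·26 + (-29.9) = -119.6; max(R) = a·min(D)+b = (-3.45)·(-21) + (-29.9) = 42.55.

min(R) = -119.6, max(R) = 42.55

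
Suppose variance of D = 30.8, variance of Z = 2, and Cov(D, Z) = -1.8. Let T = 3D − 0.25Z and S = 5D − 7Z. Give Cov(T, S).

Cov(T, S) = 505.55

By bilinearity, Cov(T, S) = ac·variance of D + bd·variance of Z + (ad+bc)·Cov(D, Z), with a=3, b=-0.25, c=5, d=-7.
ac·variance of D = 3·5·30.8 = 462
bd·variance of Z = (-0.25)·(-7)·2 = 3.5
(ad+bc)·Cov(D, Z) = (-22.25)·(-1.8) = 40.05
Cov(T, S) = 462 + 3.5 + 40.05 = 505.55.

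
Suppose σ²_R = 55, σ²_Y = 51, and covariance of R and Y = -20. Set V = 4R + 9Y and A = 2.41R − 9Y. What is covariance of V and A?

By bilinearity, covariance of V and A = ac·σ²_R + bd·σ²_Y + (ad+bc)·covariance of R and Y, with a=4, b=9, c=2.41, d=-9.
ac·σ²_R = 4·2.41·55 = 530.2
bd·σ²_Y = 9·(-9)·51 = -4131
(ad+bc)·covariance of R and Y = (-14.31)·(-20) = 286.2
covariance of V and A = 530.2 + (-4131) + 286.2 = -3314.6.

covariance of V and A = -3314.6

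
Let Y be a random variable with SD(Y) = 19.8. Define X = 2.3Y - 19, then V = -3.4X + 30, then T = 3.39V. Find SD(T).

SD(T) = 524.89404

SD(X) = |2.3|·19.8 = 45.54.
SD(V) = |-3.4|·45.54 = 154.836.
SD(T) = |3.39|·154.836 = 524.89404.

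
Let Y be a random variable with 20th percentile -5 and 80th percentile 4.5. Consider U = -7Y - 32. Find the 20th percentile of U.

20th percentile of U = -63.5

Since a = -7 < 0 the transformation is decreasing, reversing order: the 20th percentile of U corresponds to the 80th percentile of Y.
So P_{20}(U) = a·P_{80}(Y) + b = (-7)·4.5 + (-32) = -63.5.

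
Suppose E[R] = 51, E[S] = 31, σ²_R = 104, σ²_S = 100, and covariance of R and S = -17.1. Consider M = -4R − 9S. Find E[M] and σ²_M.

E[M] = (-4)·E[R] + (-9)·E[S] = (-4)·51 + (-9)·31 = -483.
σ²_M = a²·σ²_R + b²·σ²_S + 2ab·covariance of R and S with a = -4, b = -9.
= (-4)²·104 + (-9)²·100 + 2·(-4)·(-9)·(-17.1)
= 1664 + 8100 + (-1231.2) = 8532.8.

E[M] = -483, σ²_M = 8532.8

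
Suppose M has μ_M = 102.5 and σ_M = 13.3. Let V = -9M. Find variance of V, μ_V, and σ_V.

V = -9M is linear with a = -9, b = 0.
variance of M = 13.3² = 176.89.
variance of V = a²·variance of M = (-9)²·176.89 = 14328.09.
μ_V = a·μ_M + b = (-9)·102.5 = -922.5.
σ_V = |a|·σ_M = |-9|·13.3 = 119.7.

variance of V = 14328.09, μ_V = -922.5, σ_V = 119.7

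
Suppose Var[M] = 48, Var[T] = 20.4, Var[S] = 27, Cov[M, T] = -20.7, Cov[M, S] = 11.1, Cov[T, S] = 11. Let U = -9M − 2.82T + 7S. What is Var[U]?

Var[U] = a²·Var[M] + b²·Var[T] + c²·Var[S] + 2ab·Cov[M, T] + 2ac·Cov[M, S] + 2bc·Cov[T, S], with a = -9, b = -2.82, c = 7.
= 3888 + 162.22896 + 1323 + (-1050.732) + (-1398.6) + (-434.28)
= 2489.61696.

Var[U] = 2489.61696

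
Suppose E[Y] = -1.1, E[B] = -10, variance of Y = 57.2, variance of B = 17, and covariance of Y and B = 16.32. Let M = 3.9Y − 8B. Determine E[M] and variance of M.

E[M] = 3.9·E[Y] + (-8)·E[B] = 3.9·(-1.1) + (-8)·(-10) = 75.71.
variance of M = a²·variance of Y + b²·variance of B + 2ab·covariance of Y and B with a = 3.9, b = -8.
= 3.9²·57.2 + (-8)²·17 + 2·3.9·(-8)·16.32
= 870.012 + 1088 + (-1018.368) = 939.644.

E[M] = 75.71, variance of M = 939.644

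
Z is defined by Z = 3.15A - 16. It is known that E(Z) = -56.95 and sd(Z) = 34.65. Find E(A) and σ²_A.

E(A) = -13, σ²_A = 121

From Z = 3.15A - 16: E(Z) = a·E(A) + b, so E(A) = (E(Z) − b)/a = (-56.95 − (-16))/3.15 = -13.
σ²_Z = 34.65² = 1200.6225.
σ²_Z = a²·σ²_A, so σ²_A = 1200.6225/3.15² = 121.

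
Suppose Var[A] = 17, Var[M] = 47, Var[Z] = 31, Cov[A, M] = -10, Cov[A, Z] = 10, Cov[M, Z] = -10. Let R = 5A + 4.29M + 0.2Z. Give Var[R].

Var[R] = a²·Var[A] + b²·Var[M] + c²·Var[Z] + 2ab·Cov[A, M] + 2ac·Cov[A, Z] + 2bc·Cov[M, Z], with a = 5, b = 4.29, c = 0.2.
= 425 + 864.9927 + 1.24 + (-429) + 20 + (-17.16)
= 865.0727.

Var[R] = 865.0727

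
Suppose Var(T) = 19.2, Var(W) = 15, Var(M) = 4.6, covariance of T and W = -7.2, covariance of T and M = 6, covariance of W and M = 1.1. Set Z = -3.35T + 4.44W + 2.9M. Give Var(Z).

Var(Z) = 675.7948

Var(Z) = a²·Var(T) + b²·Var(W) + c²·Var(M) + 2ab·covariance of T and W + 2ac·covariance of T and M + 2bc·covariance of W and M, with a = -3.35, b = 4.44, c = 2.9.
= 215.472 + 295.704 + 38.686 + 214.1856 + (-116.58) + 28.3272
= 675.7948.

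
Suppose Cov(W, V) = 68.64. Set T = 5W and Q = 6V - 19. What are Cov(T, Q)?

Cov(T, Q) = a·c·Cov(W, V) = 5·6·68.64 = 2059.2. Additive constants drop out.

Cov(T, Q) = 2059.2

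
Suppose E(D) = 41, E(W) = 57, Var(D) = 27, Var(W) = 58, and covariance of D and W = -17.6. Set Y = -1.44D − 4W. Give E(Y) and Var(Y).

E(Y) = (-1.44)·E(D) + (-4)·E(W) = (-1.44)·41 + (-4)·57 = -287.04.
Var(Y) = a²·Var(D) + b²·Var(W) + 2ab·covariance of D and W with a = -1.44, b = -4.
= (-1.44)²·27 + (-4)²·58 + 2·(-1.44)·(-4)·(-17.6)
= 55.9872 + 928 + (-202.752) = 781.2352.

E(Y) = -287.04, Var(Y) = 781.2352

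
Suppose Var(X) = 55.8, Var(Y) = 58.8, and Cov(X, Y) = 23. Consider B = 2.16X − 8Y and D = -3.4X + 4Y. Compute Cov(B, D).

Cov(B, D) = -1467.0752

By bilinearity, Cov(B, D) = ac·Var(X) + bd·Var(Y) + (ad+bc)·Cov(X, Y), with a=2.16, b=-8, c=-3.4, d=4.
ac·Var(X) = 2.16·(-3.4)·55.8 = -409.7952
bd·Var(Y) = (-8)·4·58.8 = -1881.6
(ad+bc)·Cov(X, Y) = (35.84)·23 = 824.32
Cov(B, D) = -409.7952 + (-1881.6) + 824.32 = -1467.0752.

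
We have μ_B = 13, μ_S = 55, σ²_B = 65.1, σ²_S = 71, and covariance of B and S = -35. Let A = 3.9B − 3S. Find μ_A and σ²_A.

μ_A = -114.3, σ²_A = 2448.171

μ_A = 3.9·μ_B + (-3)·μ_S = 3.9·13 + (-3)·55 = -114.3.
σ²_A = a²·σ²_B + b²·σ²_S + 2ab·covariance of B and S with a = 3.9, b = -3.
= 3.9²·65.1 + (-3)²·71 + 2·3.9·(-3)·(-35)
= 990.171 + 639 + 819 = 2448.171.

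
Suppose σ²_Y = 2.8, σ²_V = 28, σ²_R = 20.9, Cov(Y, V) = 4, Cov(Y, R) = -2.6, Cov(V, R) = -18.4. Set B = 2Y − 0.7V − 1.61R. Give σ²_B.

σ²_B = a²·σ²_Y + b²·σ²_V + c²·σ²_R + 2ab·Cov(Y, V) + 2ac·Cov(Y, R) + 2bc·Cov(V, R), with a = 2, b = -0.7, c = -1.61.
= 11.2 + 13.72 + 54.17489 + (-11.2) + 16.744 + (-41.4736)
= 43.16529.

σ²_B = 43.16529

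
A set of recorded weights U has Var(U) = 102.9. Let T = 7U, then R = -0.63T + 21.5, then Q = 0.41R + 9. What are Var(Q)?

Var(T) = 7²·102.9 = 5042.1.
Var(R) = (-0.63)²·5042.1 = 2001.20949.
Var(Q) = 0.41²·2001.20949 = 336.403315269.

Var(Q) = 336.403315269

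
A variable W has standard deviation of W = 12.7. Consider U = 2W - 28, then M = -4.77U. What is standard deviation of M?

standard deviation of U = |2|·12.7 = 25.4.
standard deviation of M = |-4.77|·25.4 = 121.158.

standard deviation of M = 121.158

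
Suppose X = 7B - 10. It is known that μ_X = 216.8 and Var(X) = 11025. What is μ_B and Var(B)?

From X = 7B - 10: μ_X = a·μ_B + b, so μ_B = (μ_X − b)/a = (216.8 − (-10))/7 = 32.4.
Var(X) = a²·Var(B), so Var(B) = 11025/7² = 225.

μ_B = 32.4, Var(B) = 225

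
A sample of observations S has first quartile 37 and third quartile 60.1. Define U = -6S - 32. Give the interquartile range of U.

IQR of S = Q3 − Q1 = 60.1 − 37 = 23.1.
Under U = aS + b, IQR(U) = |a|·IQR(S) = |-6|·23.1 = 138.6 (shifts cancel; spread scales by |a|).

IQR(U) = 138.6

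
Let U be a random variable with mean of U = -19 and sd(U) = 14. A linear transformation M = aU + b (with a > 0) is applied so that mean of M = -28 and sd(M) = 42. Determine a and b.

sd(M) = a·sd(U) (a > 0), so a = 42/14 = 3.
mean of M = a·mean of U + b, so b = -28 − 3·(-19) = 29.

a = 3, b = 29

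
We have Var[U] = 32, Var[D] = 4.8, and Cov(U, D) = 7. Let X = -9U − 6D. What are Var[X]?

Var[X] = a²·Var[U] + b²·Var[D] + 2ab·Cov(U, D) with a = -9, b = -6.
= (-9)²·32 + (-6)²·4.8 + 2·(-9)·(-6)·7
= 2592 + 172.8 + 756 = 3520.8.

Var[X] = 3520.8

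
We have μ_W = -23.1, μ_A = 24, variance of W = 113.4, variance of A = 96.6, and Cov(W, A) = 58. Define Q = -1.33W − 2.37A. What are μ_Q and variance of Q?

μ_Q = -26.157, variance of Q = 1108.8294

μ_Q = (-1.33)·μ_W + (-2.37)·μ_A = (-1.33)·(-23.1) + (-2.37)·24 = -26.157.
variance of Q = a²·variance of W + b²·variance of A + 2ab·Cov(W, A) with a = -1.33, b = -2.37.
= (-1.33)²·113.4 + (-2.37)²·96.6 + 2·(-1.33)·(-2.37)·58
= 200.59326 + 542.59254 + 365.6436 = 1108.8294.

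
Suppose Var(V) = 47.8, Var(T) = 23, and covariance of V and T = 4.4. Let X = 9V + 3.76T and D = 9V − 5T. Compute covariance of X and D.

By bilinearity, covariance of X and D = ac·Var(V) + bd·Var(T) + (ad+bc)·covariance of V and T, with a=9, b=3.76, c=9, d=-5.
ac·Var(V) = 9·9·47.8 = 3871.8
bd·Var(T) = 3.76·(-5)·23 = -432.4
(ad+bc)·covariance of V and T = (-11.16)·4.4 = -49.104
covariance of X and D = 3871.8 + (-432.4) + (-49.104) = 3390.296.

covariance of X and D = 3390.296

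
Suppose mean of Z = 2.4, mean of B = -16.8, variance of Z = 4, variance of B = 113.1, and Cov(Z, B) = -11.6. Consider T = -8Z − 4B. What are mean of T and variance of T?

mean of T = 48, variance of T = 1323.2

mean of T = (-8)·mean of Z + (-4)·mean of B = (-8)·2.4 + (-4)·(-16.8) = 48.
variance of T = a²·variance of Z + b²·variance of B + 2ab·Cov(Z, B) with a = -8, b = -4.
= (-8)²·4 + (-4)²·113.1 + 2·(-8)·(-4)·(-11.6)
= 256 + 1809.6 + (-742.4) = 1323.2.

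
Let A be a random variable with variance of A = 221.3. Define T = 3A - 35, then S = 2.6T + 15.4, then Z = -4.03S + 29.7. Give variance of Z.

variance of T = 3²·221.3 = 1991.7.
variance of S = 2.6²·1991.7 = 13463.892.
variance of Z = (-4.03)²·13463.892 = 218665.7235828.

variance of Z = 218665.7235828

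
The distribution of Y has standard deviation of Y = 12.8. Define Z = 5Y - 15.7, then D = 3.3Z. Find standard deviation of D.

standard deviation of D = 211.2

standard deviation of Z = |5|·12.8 = 64.
standard deviation of D = |3.3|·64 = 211.2.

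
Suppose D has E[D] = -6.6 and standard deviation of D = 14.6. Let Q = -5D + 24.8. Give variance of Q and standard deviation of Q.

Q = -5D + 24.8 is linear with a = -5, b = 24.8.
variance of D = 14.6² = 213.16.
variance of Q = a²·variance of D = (-5)²·213.16 = 5329 (the additive constant 24.8 does not affect variance).
standard deviation of Q = |a|·standard deviation of D = |-5|·14.6 = 73.

variance of Q = 5329, standard deviation of Q = 73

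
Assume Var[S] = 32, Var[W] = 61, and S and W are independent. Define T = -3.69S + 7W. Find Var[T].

Var[T] = a²·Var[S] + b²·Var[W] + 2ab·covariance of S and W with a = -3.69, b = 7.
Independence gives covariance of S and W = 0.
= (-3.69)²·32 + 7²·61 + 2·(-3.69)·7·0
= 435.7152 + 2989 + 0 = 3424.7152.

Var[T] = 3424.7152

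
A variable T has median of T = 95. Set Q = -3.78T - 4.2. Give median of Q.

median of Q = -363.3

A linear map preserves order up to sign, so median of Q = a·median of T + b = (-3.78)·95 + (-4.2) = -363.3.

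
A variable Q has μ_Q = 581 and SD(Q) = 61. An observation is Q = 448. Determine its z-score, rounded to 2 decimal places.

z = -2.18

z = (Q − μ_Q) / SD(Q) = (448 − 581) / 61 ≈ -2.18.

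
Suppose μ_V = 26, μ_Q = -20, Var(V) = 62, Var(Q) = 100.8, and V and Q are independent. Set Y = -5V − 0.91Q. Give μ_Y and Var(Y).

μ_Y = -111.8, Var(Y) = 1633.47248

μ_Y = (-5)·μ_V + (-0.91)·μ_Q = (-5)·26 + (-0.91)·(-20) = -111.8.
Var(Y) = a²·Var(V) + b²·Var(Q) + 2ab·Cov[V, Q] with a = -5, b = -0.91.
Independence gives Cov[V, Q] = 0.
= (-5)²·62 + (-0.91)²·100.8 + 2·(-5)·(-0.91)·0
= 1550 + 83.47248 + 0 = 1633.47248.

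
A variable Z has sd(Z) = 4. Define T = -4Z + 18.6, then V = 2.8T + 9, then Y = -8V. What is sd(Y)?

sd(T) = |-4|·4 = 16.
sd(V) = |2.8|·16 = 44.8.
sd(Y) = |-8|·44.8 = 358.4.

sd(Y) = 358.4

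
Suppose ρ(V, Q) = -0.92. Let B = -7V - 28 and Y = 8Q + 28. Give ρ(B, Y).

Linear rescalings preserve |correlation|; the slopes -7 and 8 have opposite signs, so the correlation flips sign: ρ(B, Y) = −ρ(V, Q) = 0.92.

ρ(B, Y) = 0.92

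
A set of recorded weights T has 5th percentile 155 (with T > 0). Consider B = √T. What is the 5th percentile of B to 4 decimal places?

5th percentile of B = 12.4499

√T is increasing, so P_{5}(B) = g(P_{5}(T)) ≈ 12.4499.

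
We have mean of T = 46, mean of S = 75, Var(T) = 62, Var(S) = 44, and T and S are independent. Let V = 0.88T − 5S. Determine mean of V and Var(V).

mean of V = -334.52, Var(V) = 1148.0128

mean of V = 0.88·mean of T + (-5)·mean of S = 0.88·46 + (-5)·75 = -334.52.
Var(V) = a²·Var(T) + b²·Var(S) + 2ab·Cov[T, S] with a = 0.88, b = -5.
Independence gives Cov[T, S] = 0.
= 0.88²·62 + (-5)²·44 + 2·0.88·(-5)·0
= 48.0128 + 1100 + 0 = 1148.0128.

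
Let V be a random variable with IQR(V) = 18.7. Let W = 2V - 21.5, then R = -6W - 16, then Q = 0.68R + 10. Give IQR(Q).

IQR(Q) = 152.592

IQR(W) = |2|·18.7 = 37.4.
IQR(R) = |-6|·37.4 = 224.4.
IQR(Q) = |0.68|·224.4 = 152.592.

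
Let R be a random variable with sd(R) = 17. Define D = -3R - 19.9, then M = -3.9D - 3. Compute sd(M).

sd(D) = |-3|·17 = 51.
sd(M) = |-3.9|·51 = 198.9.

sd(M) = 198.9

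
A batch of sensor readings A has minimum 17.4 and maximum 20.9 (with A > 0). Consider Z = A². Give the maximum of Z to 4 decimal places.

max(Z) = 436.81

A² is increasing on this domain, so max(Z) comes from max(A) = 20.9: max(Z) = square(20.9) = 436.81.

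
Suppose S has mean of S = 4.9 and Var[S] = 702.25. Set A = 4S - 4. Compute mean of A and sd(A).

mean of A = 15.6, sd(A) = 106

A = 4S - 4 is linear with a = 4, b = -4.
mean of A = a·mean of S + b = 4·4.9 + (-4) = 15.6.
sd(S) = √702.25 = 26.5.
sd(A) = |a|·sd(S) = |4|·26.5 = 106.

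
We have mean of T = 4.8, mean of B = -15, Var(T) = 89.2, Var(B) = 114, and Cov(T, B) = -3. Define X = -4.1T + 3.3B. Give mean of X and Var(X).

mean of X = -69.18, Var(X) = 2822.092

mean of X = (-4.1)·mean of T + 3.3·mean of B = (-4.1)·4.8 + 3.3·(-15) = -69.18.
Var(X) = a²·Var(T) + b²·Var(B) + 2ab·Cov(T, B) with a = -4.1, b = 3.3.
= (-4.1)²·89.2 + 3.3²·114 + 2·(-4.1)·3.3·(-3)
= 1499.452 + 1241.46 + 81.18 = 2822.092.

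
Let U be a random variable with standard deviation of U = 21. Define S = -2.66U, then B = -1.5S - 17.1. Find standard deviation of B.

standard deviation of S = |-2.66|·21 = 55.86.
standard deviation of B = |-1.5|·55.86 = 83.79.

standard deviation of B = 83.79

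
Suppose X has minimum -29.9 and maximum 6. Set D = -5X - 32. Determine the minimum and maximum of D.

a = -5 < 0, so order reverses: min(D) = a·max(X)+b = (-5)·6 + (-32) = -62; max(D) = a·min(X)+b = (-5)·(-29.9) + (-32) = 117.5.

min(D) = -62, max(D) = 117.5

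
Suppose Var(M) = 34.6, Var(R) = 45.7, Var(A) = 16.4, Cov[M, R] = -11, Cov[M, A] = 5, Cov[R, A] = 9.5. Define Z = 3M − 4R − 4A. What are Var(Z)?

Var(Z) = a²·Var(M) + b²·Var(R) + c²·Var(A) + 2ab·Cov[M, R] + 2ac·Cov[M, A] + 2bc·Cov[R, A], with a = 3, b = -4, c = -4.
= 311.4 + 731.2 + 262.4 + 264 + (-120) + 304
= 1753.

Var(Z) = 1753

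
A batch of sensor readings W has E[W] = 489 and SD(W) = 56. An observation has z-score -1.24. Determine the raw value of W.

W = 419.56

W = E[W] + z·SD(W) = 489 + (-1.24)·56 = 419.56.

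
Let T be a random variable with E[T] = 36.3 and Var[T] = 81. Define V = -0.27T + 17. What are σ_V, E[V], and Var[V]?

σ_V = 2.43, E[V] = 7.199, Var[V] = 5.9049

V = -0.27T + 17 is linear with a = -0.27, b = 17.
σ_T = √81 = 9.
σ_V = |a|·σ_T = |-0.27|·9 = 2.43.
E[V] = a·E[T] + b = (-0.27)·36.3 + 17 = 7.199.
Var[V] = a²·Var[T] = (-0.27)²·81 = 5.9049 (the additive constant 17 does not affect variance).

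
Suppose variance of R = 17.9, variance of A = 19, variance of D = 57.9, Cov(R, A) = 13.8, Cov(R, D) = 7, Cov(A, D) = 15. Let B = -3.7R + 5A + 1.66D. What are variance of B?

variance of B = a²·variance of R + b²·variance of A + c²·variance of D + 2ab·Cov(R, A) + 2ac·Cov(R, D) + 2bc·Cov(A, D), with a = -3.7, b = 5, c = 1.66.
= 245.051 + 475 + 159.54924 + (-510.6) + (-85.988) + 249
= 532.01224.

variance of B = 532.01224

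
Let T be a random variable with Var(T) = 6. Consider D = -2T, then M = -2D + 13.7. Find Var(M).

Var(M) = 96

Var(D) = (-2)²·6 = 24.
Var(M) = (-2)²·24 = 96.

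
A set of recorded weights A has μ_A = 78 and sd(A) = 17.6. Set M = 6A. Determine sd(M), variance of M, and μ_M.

sd(M) = 105.6, variance of M = 11151.36, μ_M = 468

M = 6A is linear with a = 6, b = 0.
sd(M) = |a|·sd(A) = |6|·17.6 = 105.6.
variance of A = 17.6² = 309.76.
variance of M = a²·variance of A = 6²·309.76 = 11151.36.
μ_M = a·μ_A + b = 6·78 = 468.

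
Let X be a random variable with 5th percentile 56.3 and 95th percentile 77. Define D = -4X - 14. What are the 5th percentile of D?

Since a = -4 < 0 the transformation is decreasing, reversing order: the 5th percentile of D corresponds to the 95th percentile of X.
So P_{5}(D) = a·P_{95}(X) + b = (-4)·77 + (-14) = -322.

5th percentile of D = -322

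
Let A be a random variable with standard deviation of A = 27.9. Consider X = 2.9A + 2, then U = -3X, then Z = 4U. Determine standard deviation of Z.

standard deviation of X = |2.9|·27.9 = 80.91.
standard deviation of U = |-3|·80.91 = 242.73.
standard deviation of Z = |4|·242.73 = 970.92.

standard deviation of Z = 970.92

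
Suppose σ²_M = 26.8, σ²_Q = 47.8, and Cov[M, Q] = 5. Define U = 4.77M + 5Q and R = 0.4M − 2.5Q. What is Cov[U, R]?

Cov[U, R] = -595.9906

By bilinearity, Cov[U, R] = ac·σ²_M + bd·σ²_Q + (ad+bc)·Cov[M, Q], with a=4.77, b=5, c=0.4, d=-2.5.
ac·σ²_M = 4.77·0.4·26.8 = 51.1344
bd·σ²_Q = 5·(-2.5)·47.8 = -597.5
(ad+bc)·Cov[M, Q] = (-9.925)·5 = -49.625
Cov[U, R] = 51.1344 + (-597.5) + (-49.625) = -595.9906.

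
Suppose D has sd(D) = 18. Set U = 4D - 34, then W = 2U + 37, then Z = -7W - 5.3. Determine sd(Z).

sd(Z) = 1008

sd(U) = |4|·18 = 72.
sd(W) = |2|·72 = 144.
sd(Z) = |-7|·144 = 1008.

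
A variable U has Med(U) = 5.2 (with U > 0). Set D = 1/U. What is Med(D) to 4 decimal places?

1/U is monotone on this domain, so Med(D) = 1/(5.2) ≈ 0.1923.

Med(D) = 0.1923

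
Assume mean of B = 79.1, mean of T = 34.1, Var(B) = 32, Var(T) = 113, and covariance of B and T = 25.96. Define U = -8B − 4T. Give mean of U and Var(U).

mean of U = (-8)·mean of B + (-4)·mean of T = (-8)·79.1 + (-4)·34.1 = -769.2.
Var(U) = a²·Var(B) + b²·Var(T) + 2ab·covariance of B and T with a = -8, b = -4.
= (-8)²·32 + (-4)²·113 + 2·(-8)·(-4)·25.96
= 2048 + 1808 + 1661.44 = 5517.44.

mean of U = -769.2, Var(U) = 5517.44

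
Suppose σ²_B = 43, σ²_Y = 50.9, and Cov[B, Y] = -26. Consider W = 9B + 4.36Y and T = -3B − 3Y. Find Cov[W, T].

By bilinearity, Cov[W, T] = ac·σ²_B + bd·σ²_Y + (ad+bc)·Cov[B, Y], with a=9, b=4.36, c=-3, d=-3.
ac·σ²_B = 9·(-3)·43 = -1161
bd·σ²_Y = 4.36·(-3)·50.9 = -665.772
(ad+bc)·Cov[B, Y] = (-40.08)·(-26) = 1042.08
Cov[W, T] = -1161 + (-665.772) + 1042.08 = -784.692.

Cov[W, T] = -784.692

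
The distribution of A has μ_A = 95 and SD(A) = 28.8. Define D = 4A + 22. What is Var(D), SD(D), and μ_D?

Var(D) = 13271.04, SD(D) = 115.2, μ_D = 402

D = 4A + 22 is linear with a = 4, b = 22.
Var(A) = 28.8² = 829.44.
Var(D) = a²·Var(A) = 4²·829.44 = 13271.04 (the additive constant 22 does not affect variance).
SD(D) = |a|·SD(A) = |4|·28.8 = 115.2.
μ_D = a·μ_A + b = 4·95 + 22 = 402.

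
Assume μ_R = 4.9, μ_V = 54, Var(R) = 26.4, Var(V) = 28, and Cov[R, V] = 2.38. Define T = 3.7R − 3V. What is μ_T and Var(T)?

μ_T = -143.87, Var(T) = 560.58

μ_T = 3.7·μ_R + (-3)·μ_V = 3.7·4.9 + (-3)·54 = -143.87.
Var(T) = a²·Var(R) + b²·Var(V) + 2ab·Cov[R, V] with a = 3.7, b = -3.
= 3.7²·26.4 + (-3)²·28 + 2·3.7·(-3)·2.38
= 361.416 + 252 + (-52.836) = 560.58.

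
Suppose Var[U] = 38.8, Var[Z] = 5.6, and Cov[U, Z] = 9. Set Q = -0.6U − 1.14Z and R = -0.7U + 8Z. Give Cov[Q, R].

Cov[Q, R] = -70.794

By bilinearity, Cov[Q, R] = ac·Var[U] + bd·Var[Z] + (ad+bc)·Cov[U, Z], with a=-0.6, b=-1.14, c=-0.7, d=8.
ac·Var[U] = (-0.6)·(-0.7)·38.8 = 16.296
bd·Var[Z] = (-1.14)·8·5.6 = -51.072
(ad+bc)·Cov[U, Z] = (-4.002)·9 = -36.018
Cov[Q, R] = 16.296 + (-51.072) + (-36.018) = -70.794.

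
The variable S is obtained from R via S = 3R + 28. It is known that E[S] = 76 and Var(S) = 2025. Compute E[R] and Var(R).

From S = 3R + 28: E[S] = a·E[R] + b, so E[R] = (E[S] − b)/a = (76 − 28)/3 = 16.
Var(S) = a²·Var(R), so Var(R) = 2025/3² = 225.

E[R] = 16, Var(R) = 225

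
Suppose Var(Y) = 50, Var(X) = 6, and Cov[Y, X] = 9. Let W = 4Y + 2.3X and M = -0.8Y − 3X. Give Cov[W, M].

Cov[W, M] = -325.96

By bilinearity, Cov[W, M] = ac·Var(Y) + bd·Var(X) + (ad+bc)·Cov[Y, X], with a=4, b=2.3, c=-0.8, d=-3.
ac·Var(Y) = 4·(-0.8)·50 = -160
bd·Var(X) = 2.3·(-3)·6 = -41.4
(ad+bc)·Cov[Y, X] = (-13.84)·9 = -124.56
Cov[W, M] = -160 + (-41.4) + (-124.56) = -325.96.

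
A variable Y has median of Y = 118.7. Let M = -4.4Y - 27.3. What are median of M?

median of M = -549.58

A linear map preserves order up to sign, so median of M = a·median of Y + b = (-4.4)·118.7 + (-27.3) = -549.58.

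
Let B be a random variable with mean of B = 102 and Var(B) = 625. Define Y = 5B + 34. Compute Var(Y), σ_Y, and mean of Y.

Y = 5B + 34 is linear with a = 5, b = 34.
Var(Y) = a²·Var(B) = 5²·625 = 15625 (the additive constant 34 does not affect variance).
σ_B = √625 = 25.
σ_Y = |a|·σ_B = |5|·25 = 125.
mean of Y = a·mean of B + b = 5·102 + 34 = 544.

Var(Y) = 15625, σ_Y = 125, mean of Y = 544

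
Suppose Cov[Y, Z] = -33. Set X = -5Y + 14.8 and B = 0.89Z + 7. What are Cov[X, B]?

Cov[X, B] = 146.85

Cov[X, B] = a·c·Cov[Y, Z] = (-5)·0.89·(-33) = 146.85. Additive constants drop out.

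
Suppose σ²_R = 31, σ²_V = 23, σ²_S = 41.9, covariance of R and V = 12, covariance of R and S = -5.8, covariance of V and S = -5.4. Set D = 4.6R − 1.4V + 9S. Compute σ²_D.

σ²_D = a²·σ²_R + b²·σ²_V + c²·σ²_S + 2ab·covariance of R and V + 2ac·covariance of R and S + 2bc·covariance of V and S, with a = 4.6, b = -1.4, c = 9.
= 655.96 + 45.08 + 3393.9 + (-154.56) + (-480.24) + 136.08
= 3596.22.

σ²_D = 3596.22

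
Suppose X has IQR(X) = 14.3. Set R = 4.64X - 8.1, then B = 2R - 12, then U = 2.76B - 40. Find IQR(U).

IQR(U) = 366.26304

IQR(R) = |4.64|·14.3 = 66.352.
IQR(B) = |2|·66.352 = 132.704.
IQR(U) = |2.76|·132.704 = 366.26304.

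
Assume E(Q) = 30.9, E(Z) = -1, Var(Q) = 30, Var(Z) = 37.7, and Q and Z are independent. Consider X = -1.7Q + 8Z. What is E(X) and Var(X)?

E(X) = -60.53, Var(X) = 2499.5

E(X) = (-1.7)·E(Q) + 8·E(Z) = (-1.7)·30.9 + 8·(-1) = -60.53.
Var(X) = a²·Var(Q) + b²·Var(Z) + 2ab·Cov[Q, Z] with a = -1.7, b = 8.
Independence gives Cov[Q, Z] = 0.
= (-1.7)²·30 + 8²·37.7 + 2·(-1.7)·8·0
= 86.7 + 2412.8 + 0 = 2499.5.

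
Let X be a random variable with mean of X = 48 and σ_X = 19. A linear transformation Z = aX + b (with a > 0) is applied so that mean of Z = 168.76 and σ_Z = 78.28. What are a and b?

a = 4.12, b = -29

σ_Z = a·σ_X (a > 0), so a = 78.28/19 = 4.12.
mean of Z = a·mean of X + b, so b = 168.76 − 4.12·48 = -29.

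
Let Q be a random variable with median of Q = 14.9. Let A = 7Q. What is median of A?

median of A = 104.3

A linear map preserves order up to sign, so median of A = a·median of Q + b = 7·14.9 = 104.3.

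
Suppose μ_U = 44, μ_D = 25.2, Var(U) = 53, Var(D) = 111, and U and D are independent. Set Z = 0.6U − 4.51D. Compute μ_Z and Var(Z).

μ_Z = -87.252, Var(Z) = 2276.8311

μ_Z = 0.6·μ_U + (-4.51)·μ_D = 0.6·44 + (-4.51)·25.2 = -87.252.
Var(Z) = a²·Var(U) + b²·Var(D) + 2ab·Cov[U, D] with a = 0.6, b = -4.51.
Independence gives Cov[U, D] = 0.
= 0.6²·53 + (-4.51)²·111 + 2·0.6·(-4.51)·0
= 19.08 + 2257.7511 + 0 = 2276.8311.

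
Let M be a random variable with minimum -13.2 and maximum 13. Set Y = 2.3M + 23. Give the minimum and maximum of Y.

a = 2.3 > 0, so min(Y) = a·min(M)+b = 2.3·(-13.2) + 23 = -7.36 and max(Y) = 2.3·13 + 23 = 52.9.

min(Y) = -7.36, max(Y) = 52.9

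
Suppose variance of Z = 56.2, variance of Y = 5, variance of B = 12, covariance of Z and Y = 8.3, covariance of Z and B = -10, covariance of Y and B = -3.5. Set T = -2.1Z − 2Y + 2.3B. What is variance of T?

variance of T = a²·variance of Z + b²·variance of Y + c²·variance of B + 2ab·covariance of Z and Y + 2ac·covariance of Z and B + 2bc·covariance of Y and B, with a = -2.1, b = -2, c = 2.3.
= 247.842 + 20 + 63.48 + 69.72 + 96.6 + 32.2
= 529.842.

variance of T = 529.842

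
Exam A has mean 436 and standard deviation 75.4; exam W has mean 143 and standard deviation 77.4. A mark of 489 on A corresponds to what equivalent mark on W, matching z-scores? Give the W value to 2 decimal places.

z = (489 − 436)/75.4 ≈ 0.7029.
W = 143 + z·77.4 = 143 + (489 − 436)·77.4/75.4 ≈ 197.41.

W = 197.41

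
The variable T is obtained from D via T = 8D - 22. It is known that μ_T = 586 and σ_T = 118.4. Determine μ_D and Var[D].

From T = 8D - 22: μ_T = a·μ_D + b, so μ_D = (μ_T − b)/a = (586 − (-22))/8 = 76.
Var[T] = 118.4² = 14018.56.
Var[T] = a²·Var[D], so Var[D] = 14018.56/8² = 219.04.

μ_D = 76, Var[D] = 219.04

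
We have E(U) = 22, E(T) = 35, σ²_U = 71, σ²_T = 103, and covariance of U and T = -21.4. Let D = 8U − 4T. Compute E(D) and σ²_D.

E(D) = 36, σ²_D = 7561.6

E(D) = 8·E(U) + (-4)·E(T) = 8·22 + (-4)·35 = 36.
σ²_D = a²·σ²_U + b²·σ²_T + 2ab·covariance of U and T with a = 8, b = -4.
= 8²·71 + (-4)²·103 + 2·8·(-4)·(-21.4)
= 4544 + 1648 + 1369.6 = 7561.6.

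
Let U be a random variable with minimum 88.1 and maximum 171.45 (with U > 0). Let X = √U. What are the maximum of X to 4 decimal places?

√U is increasing on this domain, so max(X) comes from max(U) = 171.45: max(X) = √(171.45) ≈ 13.0939.

max(X) = 13.0939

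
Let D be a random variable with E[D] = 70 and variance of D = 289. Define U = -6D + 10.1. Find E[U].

E[U] = -409.9

U = -6D + 10.1 is linear with a = -6, b = 10.1.
E[U] = a·E[D] + b = (-6)·70 + 10.1 = -409.9.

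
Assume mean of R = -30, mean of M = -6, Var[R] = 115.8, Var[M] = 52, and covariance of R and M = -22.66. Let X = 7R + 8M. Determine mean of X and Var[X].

mean of X = -258, Var[X] = 6464.28

mean of X = 7·mean of R + 8·mean of M = 7·(-30) + 8·(-6) = -258.
Var[X] = a²·Var[R] + b²·Var[M] + 2ab·covariance of R and M with a = 7, b = 8.
= 7²·115.8 + 8²·52 + 2·7·8·(-22.66)
= 5674.2 + 3328 + (-2537.92) = 6464.28.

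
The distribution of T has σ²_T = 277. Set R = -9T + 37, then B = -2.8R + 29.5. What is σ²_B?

σ²_B = 175906.08

σ²_R = (-9)²·277 = 22437.
σ²_B = (-2.8)²·22437 = 175906.08.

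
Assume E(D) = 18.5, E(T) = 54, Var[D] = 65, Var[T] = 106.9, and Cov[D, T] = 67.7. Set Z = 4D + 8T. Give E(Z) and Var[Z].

E(Z) = 506, Var[Z] = 12214.4

E(Z) = 4·E(D) + 8·E(T) = 4·18.5 + 8·54 = 506.
Var[Z] = a²·Var[D] + b²·Var[T] + 2ab·Cov[D, T] with a = 4, b = 8.
= 4²·65 + 8²·106.9 + 2·4·8·67.7
= 1040 + 6841.6 + 4332.8 = 12214.4.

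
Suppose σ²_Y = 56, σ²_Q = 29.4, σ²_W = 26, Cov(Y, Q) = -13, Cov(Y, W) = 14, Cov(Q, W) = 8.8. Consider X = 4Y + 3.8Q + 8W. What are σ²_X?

σ²_X = a²·σ²_Y + b²·σ²_Q + c²·σ²_W + 2ab·Cov(Y, Q) + 2ac·Cov(Y, W) + 2bc·Cov(Q, W), with a = 4, b = 3.8, c = 8.
= 896 + 424.536 + 1664 + (-395.2) + 896 + 535.04
= 4020.376.

σ²_X = 4020.376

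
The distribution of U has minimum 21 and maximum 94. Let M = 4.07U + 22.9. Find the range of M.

Range(M) = 297.11

Range of U = 94 − 21 = 73.
Range(M) = |a|·Range(U) = |4.07|·73 = 297.11.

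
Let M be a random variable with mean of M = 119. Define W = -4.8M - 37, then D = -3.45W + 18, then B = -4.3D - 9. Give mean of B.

mean of W = (-4.8)·119 + (-37) = -608.2.
mean of D = (-3.45)·(-608.2) + 18 = 2116.29.
mean of B = (-4.3)·2116.29 + (-9) = -9109.047.

mean of B = -9109.047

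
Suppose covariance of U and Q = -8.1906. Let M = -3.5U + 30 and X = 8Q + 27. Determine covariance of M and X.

covariance of M and X = a·c·covariance of U and Q = (-3.5)·8·(-8.1906) = 229.3368. Additive constants drop out.

covariance of M and X = 229.3368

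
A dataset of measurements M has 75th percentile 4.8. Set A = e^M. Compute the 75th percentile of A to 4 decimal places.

75th percentile of A = 121.5104

e^M is increasing, so P_{75}(A) = g(P_{75}(M)) ≈ 121.5104.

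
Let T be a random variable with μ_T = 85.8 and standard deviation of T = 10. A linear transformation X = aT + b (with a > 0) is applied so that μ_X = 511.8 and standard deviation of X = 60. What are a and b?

standard deviation of X = a·standard deviation of T (a > 0), so a = 60/10 = 6.
μ_X = a·μ_T + b, so b = 511.8 − 6·85.8 = -3.

a = 6, b = -3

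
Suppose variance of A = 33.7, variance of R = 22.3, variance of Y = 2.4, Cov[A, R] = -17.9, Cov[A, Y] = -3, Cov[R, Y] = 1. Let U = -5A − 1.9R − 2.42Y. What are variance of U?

variance of U = 533.55436

variance of U = a²·variance of A + b²·variance of R + c²·variance of Y + 2ab·Cov[A, R] + 2ac·Cov[A, Y] + 2bc·Cov[R, Y], with a = -5, b = -1.9, c = -2.42.
= 842.5 + 80.503 + 14.05536 + (-340.1) + (-72.6) + 9.196
= 533.55436.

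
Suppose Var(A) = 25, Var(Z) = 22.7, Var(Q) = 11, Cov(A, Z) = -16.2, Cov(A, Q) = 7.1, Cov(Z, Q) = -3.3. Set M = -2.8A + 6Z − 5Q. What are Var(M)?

Var(M) = a²·Var(A) + b²·Var(Z) + c²·Var(Q) + 2ab·Cov(A, Z) + 2ac·Cov(A, Q) + 2bc·Cov(Z, Q), with a = -2.8, b = 6, c = -5.
= 196 + 817.2 + 275 + 544.32 + 198.8 + 198
= 2229.32.

Var(M) = 2229.32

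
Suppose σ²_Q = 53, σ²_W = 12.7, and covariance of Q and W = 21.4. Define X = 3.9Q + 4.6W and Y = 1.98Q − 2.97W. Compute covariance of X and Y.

covariance of X and Y = 182.7936

By bilinearity, covariance of X and Y = ac·σ²_Q + bd·σ²_W + (ad+bc)·covariance of Q and W, with a=3.9, b=4.6, c=1.98, d=-2.97.
ac·σ²_Q = 3.9·1.98·53 = 409.266
bd·σ²_W = 4.6·(-2.97)·12.7 = -173.5074
(ad+bc)·covariance of Q and W = (-2.475)·21.4 = -52.965
covariance of X and Y = 409.266 + (-173.5074) + (-52.965) = 182.7936.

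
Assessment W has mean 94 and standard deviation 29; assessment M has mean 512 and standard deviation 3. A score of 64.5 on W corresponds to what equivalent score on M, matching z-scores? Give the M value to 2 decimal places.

M = 508.95

z = (64.5 − 94)/29 ≈ -1.0172.
M = 512 + z·3 = 512 + (64.5 − 94)·3/29 ≈ 508.95.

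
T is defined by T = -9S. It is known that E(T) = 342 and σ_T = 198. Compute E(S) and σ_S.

From T = -9S: E(T) = a·E(S) + b, so E(S) = (E(T) − b)/a = (342 − 0)/(-9) = -38.
σ_T = |a|·σ_S, so σ_S = 198/|-9| = 22.

E(S) = -38, σ_S = 22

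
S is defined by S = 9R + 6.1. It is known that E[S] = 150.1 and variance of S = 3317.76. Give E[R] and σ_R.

E[R] = 16, σ_R = 6.4

From S = 9R + 6.1: E[S] = a·E[R] + b, so E[R] = (E[S] − b)/a = (150.1 − 6.1)/9 = 16.
σ_S = √3317.76 = 57.6.
σ_S = |a|·σ_R, so σ_R = 57.6/|9| = 6.4.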